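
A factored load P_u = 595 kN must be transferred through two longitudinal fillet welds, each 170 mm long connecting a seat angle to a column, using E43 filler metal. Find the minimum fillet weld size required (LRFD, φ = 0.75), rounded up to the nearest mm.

E43XX → F_EXX = 430 MPa.
Total weld length L = 340 mm.
Required throat t_e = P_u / (φ × 0.6 F_EXX × L) = 595 / (0.75 × 0.6 × 430 × 340 × 10⁻³) = 9.044 mm.
Required leg w = t_e / 0.707 = 12.79 mm → use 13 mm.

w = 13 mm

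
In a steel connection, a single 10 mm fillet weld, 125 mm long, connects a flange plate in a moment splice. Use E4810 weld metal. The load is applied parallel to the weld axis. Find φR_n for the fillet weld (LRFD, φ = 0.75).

E48XX → F_EXX = 480 MPa.
Effective throat t_e = 0.707 × 10 = 7.07 mm.
Total length L = 125 mm; A_we = 7.07 × 125 = 883.7 mm².
F_nw = 0.6 F_EXX = 0.6 × 480 = 288 MPa.
φR_n = 0.75 × 288 × 883.7 × 10⁻³ = 190.9 kN.

φR_n ≈ 191 kN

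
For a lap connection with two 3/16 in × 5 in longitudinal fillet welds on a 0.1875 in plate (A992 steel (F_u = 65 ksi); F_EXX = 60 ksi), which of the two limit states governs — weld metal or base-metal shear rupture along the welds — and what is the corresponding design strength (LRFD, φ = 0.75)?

φR_n ≈ 35.8 kips (weld metal governs)

t_e = 0.707 × 0.1875 = 0.1326 in; L = 10 in.
Weld metal: φR_n = 0.75 × 0.6 × 60 × 0.1326 × 10 = 35.79 kips.
Base metal (shear rupture): φR_n = 0.75 × 0.6 × 65 × 0.1875 × 10 = 54.84 kips.
Governing: weld metal.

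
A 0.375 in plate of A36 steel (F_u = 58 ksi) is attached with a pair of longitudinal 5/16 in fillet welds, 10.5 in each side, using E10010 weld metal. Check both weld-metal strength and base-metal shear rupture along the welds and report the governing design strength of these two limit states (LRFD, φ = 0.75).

E100XX → F_EXX = 100 ksi.
t_e = 0.707 × 0.3125 = 0.2209 in; L = 21 in.
Weld metal: φR_n = 0.75 × 0.6 × 100 × 0.2209 × 21 = 208.8 kip.
Base metal (shear rupture): φR_n = 0.75 × 0.6 × 58 × 0.375 × 21 = 205.5 kip.
Governing: base-metal shear rupture.

φR_n ≈ 206 kip (base-metal shear rupture governs)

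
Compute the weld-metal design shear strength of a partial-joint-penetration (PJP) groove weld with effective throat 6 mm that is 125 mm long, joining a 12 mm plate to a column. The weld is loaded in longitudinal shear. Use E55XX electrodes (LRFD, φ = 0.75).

E55XX → F_EXX = 550 MPa.
Effective throat (given) t_e = 6 mm.
A_we = 6 × 125 = 750 mm².
F_nw = 0.6 F_EXX = 330 MPa.
φR_n = 0.75 × 330 × 750 × 10⁻³ = 185.6 kN.

φR_n ≈ 186 kN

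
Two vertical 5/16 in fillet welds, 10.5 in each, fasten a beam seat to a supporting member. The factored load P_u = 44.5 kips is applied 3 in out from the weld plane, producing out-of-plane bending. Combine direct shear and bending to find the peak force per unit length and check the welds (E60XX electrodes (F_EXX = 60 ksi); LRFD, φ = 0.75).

f_max ≈ 4.21 kip/in; adequate

L_w = 2 × 10.5 = 21 in; section modulus (unit throat) S = 2 × L²/6 = 36.75 in².
Direct shear f_v = P/L_w = 44.5/21 = 2.119 kip/in.
Moment M = P × e = 44.5 × 3 = 133.5 kip·in; bending f_b = M/S = 3.633 kip/in.
f_max = √(f_v² + f_b²) = √(2.119² + 3.633²) = 4.206 kip/in.
φr_n = 0.75 × 0.6 × 60 × (0.707 × 0.3125) = 5.965 kip/in → adequate.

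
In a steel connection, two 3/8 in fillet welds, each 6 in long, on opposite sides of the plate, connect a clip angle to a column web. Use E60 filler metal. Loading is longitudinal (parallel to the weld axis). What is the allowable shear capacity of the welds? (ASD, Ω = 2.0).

E60XX → F_EXX = 60 ksi.
Effective throat t_e = 0.707 × 0.375 = 0.2651 in.
Total length L = 12 in; A_we = 0.2651 × 12 = 3.181 in².
F_nw = 0.6 F_EXX = 0.6 × 60 = 36 ksi.
R_n = 36 × 3.181 = 114.5 kip; R_n/Ω = 114.5/2.0 = 57.27 kip.

R_n/Ω ≈ 57.3 kip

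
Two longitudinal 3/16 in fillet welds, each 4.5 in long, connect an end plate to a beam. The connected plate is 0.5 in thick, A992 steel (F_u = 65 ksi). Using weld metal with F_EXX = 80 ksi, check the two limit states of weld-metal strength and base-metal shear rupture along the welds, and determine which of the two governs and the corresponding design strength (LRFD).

t_e = 0.707 × 0.1875 = 0.1326 in; L = 9 in.
Weld metal: φR_n = 0.75 × 0.6 × 80 × 0.1326 × 9 = 42.95 kips.
Base metal (shear rupture): φR_n = 0.75 × 0.6 × 65 × 0.5 × 9 = 131.6 kips.
Governing: weld metal.

φR_n ≈ 43 kips (weld metal governs)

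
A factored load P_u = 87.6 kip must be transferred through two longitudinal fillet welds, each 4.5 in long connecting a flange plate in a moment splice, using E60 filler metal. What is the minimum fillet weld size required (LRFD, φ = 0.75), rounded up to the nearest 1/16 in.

w = 9/16 in

E60XX → F_EXX = 60 ksi.
Total weld length L = 9 in.
Required throat t_e = P_u / (φ × 0.6 F_EXX × L) = 87.6 / (0.75 × 0.6 × 60 × 9) = 0.3605 in.
Required leg w = t_e / 0.707 = 0.5099 in → use 9/16 in.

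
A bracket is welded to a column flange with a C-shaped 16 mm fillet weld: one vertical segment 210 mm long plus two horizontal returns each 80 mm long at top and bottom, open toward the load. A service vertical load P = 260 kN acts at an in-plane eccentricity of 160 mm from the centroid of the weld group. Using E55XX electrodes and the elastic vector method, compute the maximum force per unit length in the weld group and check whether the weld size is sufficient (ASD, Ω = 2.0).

E55XX → F_EXX = 550 MPa.
Total weld length L_w = 370 mm. Treat welds as unit-width lines.
Centroid: x̄ = 2×80×40 / 370 = 17.3 mm from the vertical weld.
Polar moment about centroid: J = I_x + I_y = [210³/12 + 2×80×105²] + [210×17.3² + 2(80³/12 + 80×22.7²)] = 2766000 mm³.
Direct shear f_v = P/L_w = 260×10³ / 370 = 702.7 N/mm (vertical).
Torsion M = P·e = 260×10³ × 160 = 41600000 N·mm.
Critical point at (x, y) = (62.7, 105) from centroid. f_tx = M·y/J = 1579 N/mm; f_ty = M·x/J = 942.9 N/mm.
Resultant f_max = √[f_tx² + (f_v + f_ty)²] = √[1579² + (702.7 + 942.9)²] = 2281 N/mm.
Capacity per unit length: r_n/Ω = (1/2.0) × 0.6 × 550 × (0.707 × 16) = 1866 N/mm.
2281 > 1866 → NOT adequate.

f_max ≈ 2280 N/mm; NOT adequate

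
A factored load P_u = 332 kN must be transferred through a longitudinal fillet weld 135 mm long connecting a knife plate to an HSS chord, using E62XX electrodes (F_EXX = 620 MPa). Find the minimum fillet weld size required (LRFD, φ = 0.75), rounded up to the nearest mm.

Total weld length L = 135 mm.
Required throat t_e = P_u / (φ × 0.6 F_EXX × L) = 332 / (0.75 × 0.6 × 620 × 135 × 10⁻³) = 8.815 mm.
Required leg w = t_e / 0.707 = 12.47 mm → use 13 mm.

w = 13 mm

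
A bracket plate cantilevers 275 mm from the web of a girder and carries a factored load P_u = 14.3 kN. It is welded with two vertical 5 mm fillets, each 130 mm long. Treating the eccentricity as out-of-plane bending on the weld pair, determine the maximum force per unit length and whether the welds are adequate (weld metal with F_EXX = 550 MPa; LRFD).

f_max ≈ 700 N/mm; adequate

L_w = 2 × 130 = 260 mm; section modulus (unit throat) S = 2 × L²/6 = 5633 mm².
Direct shear f_v = P/L_w = 14.3×10³/260 = 55 N/mm.
Moment M = P × e = 14.3×10³ × 275 = 3932500 N·mm; bending f_b = M/S = 698.1 N/mm.
f_max = √(f_v² + f_b²) = √(55² + 698.1²) = 700.2 N/mm.
φr_n = 0.75 × 0.6 × 550 × (0.707 × 5) = 874.9 N/mm → adequate.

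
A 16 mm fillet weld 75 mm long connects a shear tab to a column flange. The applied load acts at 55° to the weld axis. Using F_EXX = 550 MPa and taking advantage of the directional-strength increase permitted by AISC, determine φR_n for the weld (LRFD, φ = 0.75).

φR_n ≈ 288 kN

t_e = 0.707 × 16 = 11.31 mm; A_we = 11.31 × 75 = 848.4 mm².
Directional factor: 1.0 + 0.5 sin^1.5(55°) = 1.371.
F_nw = 0.6 × 550 × 1.371 = 452.3 MPa.
φR_n = 0.75 × 452.3 × 848.4 × 10⁻³ = 287.8 kN.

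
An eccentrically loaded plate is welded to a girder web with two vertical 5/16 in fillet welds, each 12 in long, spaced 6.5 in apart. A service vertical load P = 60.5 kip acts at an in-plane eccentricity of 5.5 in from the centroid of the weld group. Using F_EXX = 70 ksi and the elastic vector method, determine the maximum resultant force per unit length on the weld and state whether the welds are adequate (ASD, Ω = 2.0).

Total weld length L_w = 24 in. Treat welds as unit-width lines.
Polar moment about centroid: J = 2[d³/12 + d(b/2)²] = 2[12³/12 + 12×3.25²] = 541.5 in³.
Direct shear f_v = P/L_w = 60.5 / 24 = 2.521 kip/in (vertical).
Torsion M = P·e = 60.5 × 5.5 = 332.75 kip·in.
Critical point at (x, y) = (3.25, 6) from centroid. f_tx = M·y/J = 3.687 kip/in; f_ty = M·x/J = 1.997 kip/in.
Resultant f_max = √[f_tx² + (f_v + f_ty)²] = √[3.687² + (2.521 + 1.997)²] = 5.831 kip/in.
Capacity per unit length: r_n/Ω = (1/2.0) × 0.6 × 70 × (0.707 × 0.3125) = 4.64 kip/in.
5.831 > 4.64 → NOT adequate.

f_max ≈ 5.83 kip/in; NOT adequate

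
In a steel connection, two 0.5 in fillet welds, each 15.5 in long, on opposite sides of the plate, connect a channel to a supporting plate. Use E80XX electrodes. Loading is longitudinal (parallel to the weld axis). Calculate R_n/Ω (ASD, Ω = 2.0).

R_n/Ω ≈ 263 kip

E80XX → F_EXX = 80 ksi.
Effective throat t_e = 0.707 × 0.5 = 0.3535 in.
Total length L = 31 in; A_we = 0.3535 × 31 = 10.96 in².
F_nw = 0.6 F_EXX = 0.6 × 80 = 48 ksi.
R_n = 48 × 10.96 = 526 kip; R_n/Ω = 526/2.0 = 263 kip.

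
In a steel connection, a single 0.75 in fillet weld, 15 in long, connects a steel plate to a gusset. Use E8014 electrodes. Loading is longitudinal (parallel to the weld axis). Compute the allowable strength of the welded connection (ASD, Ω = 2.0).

E80XX → F_EXX = 80 ksi.
Effective throat t_e = 0.707 × 0.75 = 0.5302 in.
Total length L = 15 in; A_we = 0.5302 × 15 = 7.954 in².
F_nw = 0.6 F_EXX = 0.6 × 80 = 48 ksi.
R_n = 48 × 7.954 = 381.8 kips; R_n/Ω = 381.8/2.0 = 190.9 kips.

R_n/Ω ≈ 191 kips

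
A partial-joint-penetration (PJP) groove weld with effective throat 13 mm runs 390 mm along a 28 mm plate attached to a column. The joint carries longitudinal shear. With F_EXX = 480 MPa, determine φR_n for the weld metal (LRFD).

φR_n ≈ 1100 kN

Effective throat (given) t_e = 13 mm.
A_we = 13 × 390 = 5070 mm².
F_nw = 0.6 F_EXX = 288 MPa.
φR_n = 0.75 × 288 × 5070 × 10⁻³ = 1095 kN.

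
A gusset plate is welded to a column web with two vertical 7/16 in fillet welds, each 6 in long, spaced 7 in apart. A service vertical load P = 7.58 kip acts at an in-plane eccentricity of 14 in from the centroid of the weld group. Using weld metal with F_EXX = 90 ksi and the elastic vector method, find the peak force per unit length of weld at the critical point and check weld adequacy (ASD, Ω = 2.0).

Total weld length L_w = 12 in. Treat welds as unit-width lines.
Polar moment about centroid: J = 2[d³/12 + d(b/2)²] = 2[6³/12 + 6×3.5²] = 183 in³.
Direct shear f_v = P/L_w = 7.58 / 12 = 0.6317 kip/in (vertical).
Torsion M = P·e = 7.58 × 14 = 106.12 kip·in.
Critical point at (x, y) = (3.5, 3) from centroid. f_tx = M·y/J = 1.74 kip/in; f_ty = M·x/J = 2.03 kip/in.
Resultant f_max = √[f_tx² + (f_v + f_ty)²] = √[1.74² + (0.6317 + 2.03)²] = 3.179 kip/in.
Capacity per unit length: r_n/Ω = (1/2.0) × 0.6 × 90 × (0.707 × 0.4375) = 8.351 kip/in.
3.179 ≤ 8.351 → adequate.

f_max ≈ 3.18 kip/in; adequate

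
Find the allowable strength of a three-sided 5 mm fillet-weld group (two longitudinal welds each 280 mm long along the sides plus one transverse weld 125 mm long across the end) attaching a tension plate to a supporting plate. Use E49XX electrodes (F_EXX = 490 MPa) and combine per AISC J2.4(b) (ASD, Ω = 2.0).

R_n/Ω ≈ 356 kN

t_e = 0.707 × 5 = 3.535 mm.
R_nwl = 0.6 × 490 × 3.535 × 560 × 10⁻³ = 582 kN (longitudinal, 2 welds).
R_nwt = 0.6 × 490 × 3.535 × 125 × 10⁻³ = 129.9 kN (transverse, base value).
(i) R_nwl + R_nwt = 711.9 kN; (ii) 0.85 R_nwl + 1.5 R_nwt = 689.6 kN.
R_n = max = 711.9 kN [governs: (i)]; R_n/Ω = 356 kN.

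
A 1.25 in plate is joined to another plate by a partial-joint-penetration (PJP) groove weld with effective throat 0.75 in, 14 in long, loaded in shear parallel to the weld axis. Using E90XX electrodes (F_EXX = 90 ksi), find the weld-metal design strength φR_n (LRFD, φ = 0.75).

φR_n ≈ 425 kips

Effective throat (given) t_e = 0.75 in.
A_we = 0.75 × 14 = 10.5 in².
F_nw = 0.6 F_EXX = 54 ksi.
φR_n = 0.75 × 54 × 10.5 = 425.2 kips.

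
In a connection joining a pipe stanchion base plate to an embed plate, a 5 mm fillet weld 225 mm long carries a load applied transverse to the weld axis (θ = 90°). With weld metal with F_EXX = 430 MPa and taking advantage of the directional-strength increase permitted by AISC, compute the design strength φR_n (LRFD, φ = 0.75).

φR_n ≈ 231 kN

t_e = 0.707 × 5 = 3.535 mm; A_we = 3.535 × 225 = 795.4 mm².
Directional factor: 1.0 + 0.5 sin^1.5(90°) = 1.5.
F_nw = 0.6 × 430 × 1.5 = 387 MPa.
φR_n = 0.75 × 387 × 795.4 × 10⁻³ = 230.9 kN.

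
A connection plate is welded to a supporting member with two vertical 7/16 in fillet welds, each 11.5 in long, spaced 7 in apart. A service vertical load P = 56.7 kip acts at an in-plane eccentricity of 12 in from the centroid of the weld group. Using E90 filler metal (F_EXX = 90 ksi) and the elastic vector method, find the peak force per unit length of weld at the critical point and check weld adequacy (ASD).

Total weld length L_w = 23 in. Treat welds as unit-width lines.
Polar moment about centroid: J = 2[d³/12 + d(b/2)²] = 2[11.5³/12 + 11.5×3.5²] = 535.2 in³.
Direct shear f_v = P/L_w = 56.7 / 23 = 2.465 kip/in (vertical).
Torsion M = P·e = 56.7 × 12 = 680.4 kip·in.
Critical point at (x, y) = (3.5, 5.75) from centroid. f_tx = M·y/J = 7.31 kip/in; f_ty = M·x/J = 4.449 kip/in.
Resultant f_max = √[f_tx² + (f_v + f_ty)²] = √[7.31² + (2.465 + 4.449)²] = 10.06 kip/in.
Capacity per unit length: r_n/Ω = (1/2.0) × 0.6 × 90 × (0.707 × 0.4375) = 8.351 kip/in.
10.06 > 8.351 → NOT adequate.

f_max ≈ 10.1 kip/in; NOT adequate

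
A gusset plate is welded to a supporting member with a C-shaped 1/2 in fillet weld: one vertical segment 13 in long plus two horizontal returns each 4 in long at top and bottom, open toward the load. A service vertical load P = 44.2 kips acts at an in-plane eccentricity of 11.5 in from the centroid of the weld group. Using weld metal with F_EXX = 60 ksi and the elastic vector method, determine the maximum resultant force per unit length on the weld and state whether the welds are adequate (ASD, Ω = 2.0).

Total weld length L_w = 21 in. Treat welds as unit-width lines.
Centroid: x̄ = 2×4×2 / 21 = 0.7619 in from the vertical weld.
Polar moment about centroid: J = I_x + I_y = [13³/12 + 2×4×6.5²] + [13×0.7619² + 2(4³/12 + 4×1.238²)] = 551.6 in³.
Direct shear f_v = P/L_w = 44.2 / 21 = 2.105 kip/in (vertical).
Torsion M = P·e = 44.2 × 11.5 = 508.3 kip·in.
Critical point at (x, y) = (3.238, 6.5) from centroid. f_tx = M·y/J = 5.99 kip/in; f_ty = M·x/J = 2.984 kip/in.
Resultant f_max = √[f_tx² + (f_v + f_ty)²] = √[5.99² + (2.105 + 2.984)²] = 7.86 kip/in.
Capacity per unit length: r_n/Ω = (1/2.0) × 0.6 × 60 × (0.707 × 0.5) = 6.363 kip/in.
7.86 > 6.363 → NOT adequate.

f_max ≈ 7.86 kip/in; NOT adequate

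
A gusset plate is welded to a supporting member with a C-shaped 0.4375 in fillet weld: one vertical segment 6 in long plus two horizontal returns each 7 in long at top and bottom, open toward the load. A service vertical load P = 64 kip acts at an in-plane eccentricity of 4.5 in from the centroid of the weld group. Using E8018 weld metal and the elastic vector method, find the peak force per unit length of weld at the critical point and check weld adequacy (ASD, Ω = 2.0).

f_max ≈ 9.06 kip/in; NOT adequate

E80XX → F_EXX = 80 ksi.
Total weld length L_w = 20 in. Treat welds as unit-width lines.
Centroid: x̄ = 2×7×3.5 / 20 = 2.45 in from the vertical weld.
Polar moment about centroid: J = I_x + I_y = [6³/12 + 2×7×3²] + [6×2.45² + 2(7³/12 + 7×1.05²)] = 252.6 in³.
Direct shear f_v = P/L_w = 64 / 20 = 3.2 kip/in (vertical).
Torsion M = P·e = 64 × 4.5 = 288 kip·in.
Critical point at (x, y) = (4.55, 3) from centroid. f_tx = M·y/J = 3.42 kip/in; f_ty = M·x/J = 5.187 kip/in.
Resultant f_max = √[f_tx² + (f_v + f_ty)²] = √[3.42² + (3.2 + 5.187)²] = 9.058 kip/in.
Capacity per unit length: r_n/Ω = (1/2.0) × 0.6 × 80 × (0.707 × 0.4375) = 7.423 kip/in.
9.058 > 7.423 → NOT adequate.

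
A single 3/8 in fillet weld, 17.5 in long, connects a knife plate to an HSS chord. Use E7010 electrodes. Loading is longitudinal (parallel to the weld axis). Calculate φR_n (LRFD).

E70XX → F_EXX = 70 ksi.
Effective throat t_e = 0.707 × 0.375 = 0.2651 in.
Total length L = 17.5 in; A_we = 0.2651 × 17.5 = 4.64 in².
F_nw = 0.6 F_EXX = 0.6 × 70 = 42 ksi.
φR_n = 0.75 × 42 × 4.64 = 146.2 kips.

φR_n ≈ 146 kips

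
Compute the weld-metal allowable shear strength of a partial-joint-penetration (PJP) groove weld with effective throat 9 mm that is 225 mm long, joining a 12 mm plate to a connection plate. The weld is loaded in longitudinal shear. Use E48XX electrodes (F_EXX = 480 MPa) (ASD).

R_n/Ω ≈ 292 kN

Effective throat (given) t_e = 9 mm.
A_we = 9 × 225 = 2025 mm².
F_nw = 0.6 F_EXX = 288 MPa.
R_n/Ω = (288 × 2025) / 2.0 × 10⁻³ = 291.6 kN.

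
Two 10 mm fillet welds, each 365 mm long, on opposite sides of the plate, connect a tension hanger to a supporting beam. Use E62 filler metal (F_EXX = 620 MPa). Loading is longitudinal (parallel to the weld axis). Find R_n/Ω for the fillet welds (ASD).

Effective throat t_e = 0.707 × 10 = 7.07 mm.
Total length L = 730 mm; A_we = 7.07 × 730 = 5161 mm².
F_nw = 0.6 F_EXX = 0.6 × 620 = 372 MPa.
R_n = 372 × 5161 × 10⁻³ = 1920 kN; R_n/Ω = 1920/2.0 = 960 kN.

R_n/Ω ≈ 960 kN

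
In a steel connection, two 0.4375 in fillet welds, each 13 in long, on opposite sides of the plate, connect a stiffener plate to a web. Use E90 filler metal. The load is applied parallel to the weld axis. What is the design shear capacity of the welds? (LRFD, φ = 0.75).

E90XX → F_EXX = 90 ksi.
Effective throat t_e = 0.707 × 0.4375 = 0.3093 in.
Total length L = 26 in; A_we = 0.3093 × 26 = 8.042 in².
F_nw = 0.6 F_EXX = 0.6 × 90 = 54 ksi.
φR_n = 0.75 × 54 × 8.042 = 325.7 kips.

φR_n ≈ 326 kips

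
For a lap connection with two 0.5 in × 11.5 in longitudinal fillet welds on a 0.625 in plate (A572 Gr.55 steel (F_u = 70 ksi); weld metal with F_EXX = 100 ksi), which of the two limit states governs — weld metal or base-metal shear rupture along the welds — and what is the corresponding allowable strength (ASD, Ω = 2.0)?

t_e = 0.707 × 0.5 = 0.3535 in; L = 23 in.
Weld metal: R_n/Ω = (1/2.0) × 0.6 × 100 × 0.3535 × 23 = 243.9 kip.
Base metal (shear rupture): R_n/Ω = (1/2.0) × 0.6 × 70 × 0.625 × 23 = 301.9 kip.
Governing: weld metal.

R_n/Ω ≈ 244 kip (weld metal governs)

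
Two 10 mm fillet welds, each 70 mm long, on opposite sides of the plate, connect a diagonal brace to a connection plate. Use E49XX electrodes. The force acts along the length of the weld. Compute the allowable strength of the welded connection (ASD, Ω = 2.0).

R_n/Ω ≈ 146 kN

E49XX → F_EXX = 490 MPa.
Effective throat t_e = 0.707 × 10 = 7.07 mm.
Total length L = 140 mm; A_we = 7.07 × 140 = 989.8 mm².
F_nw = 0.6 F_EXX = 0.6 × 490 = 294 MPa.
R_n = 294 × 989.8 × 10⁻³ = 291 kN; R_n/Ω = 291/2.0 = 145.5 kN.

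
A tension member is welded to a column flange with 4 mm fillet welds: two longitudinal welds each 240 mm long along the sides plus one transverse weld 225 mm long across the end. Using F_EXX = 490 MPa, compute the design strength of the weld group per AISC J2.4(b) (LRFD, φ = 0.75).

t_e = 0.707 × 4 = 2.828 mm.
R_nwl = 0.6 × 490 × 2.828 × 480 × 10⁻³ = 399.1 kN (longitudinal, 2 welds).
R_nwt = 0.6 × 490 × 2.828 × 225 × 10⁻³ = 187.1 kN (transverse, base value).
(i) R_nwl + R_nwt = 586.2 kN; (ii) 0.85 R_nwl + 1.5 R_nwt = 619.8 kN.
R_n = max = 619.8 kN [governs: (ii)]; φR_n = 464.9 kN.

φR_n ≈ 465 kN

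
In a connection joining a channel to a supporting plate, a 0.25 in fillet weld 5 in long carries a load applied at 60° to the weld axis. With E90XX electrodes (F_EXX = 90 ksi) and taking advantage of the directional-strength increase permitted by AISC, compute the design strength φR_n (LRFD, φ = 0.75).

t_e = 0.707 × 0.25 = 0.1767 in; A_we = 0.1767 × 5 = 0.8837 in².
Directional factor: 1.0 + 0.5 sin^1.5(60°) = 1.403.
F_nw = 0.6 × 90 × 1.403 = 75.76 ksi.
φR_n = 0.75 × 75.76 × 0.8837 = 50.21 kips.

φR_n ≈ 50.2 kips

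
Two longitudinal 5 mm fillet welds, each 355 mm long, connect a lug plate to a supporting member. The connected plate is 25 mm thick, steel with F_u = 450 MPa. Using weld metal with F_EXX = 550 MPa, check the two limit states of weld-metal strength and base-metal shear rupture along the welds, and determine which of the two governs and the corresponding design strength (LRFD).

t_e = 0.707 × 5 = 3.535 mm; L = 710 mm.
Weld metal: φR_n = 0.75 × 0.6 × 550 × 3.535 × 710 × 10⁻³ = 621.2 kN.
Base metal (shear rupture): φR_n = 0.75 × 0.6 × 450 × 25 × 710 × 10⁻³ = 3594 kN.
Governing: weld metal.

φR_n ≈ 621 kN (weld metal governs)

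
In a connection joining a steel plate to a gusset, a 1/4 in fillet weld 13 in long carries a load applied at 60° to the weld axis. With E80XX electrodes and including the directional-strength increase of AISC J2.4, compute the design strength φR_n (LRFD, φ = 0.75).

φR_n ≈ 116 kips

E80XX → F_EXX = 80 ksi.
t_e = 0.707 × 0.25 = 0.1767 in; A_we = 0.1767 × 13 = 2.298 in².
Directional factor: 1.0 + 0.5 sin^1.5(60°) = 1.403.
F_nw = 0.6 × 80 × 1.403 = 67.34 ksi.
φR_n = 0.75 × 67.34 × 2.298 = 116.1 kips.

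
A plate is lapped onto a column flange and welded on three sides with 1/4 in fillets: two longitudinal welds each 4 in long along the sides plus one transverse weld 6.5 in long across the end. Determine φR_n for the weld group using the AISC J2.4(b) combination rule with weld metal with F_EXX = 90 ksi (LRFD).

φR_n ≈ 118 kips

t_e = 0.707 × 0.25 = 0.1767 in.
R_nwl = 0.6 × 90 × 0.1767 × 8 = 76.36 kips (longitudinal, 2 welds).
R_nwt = 0.6 × 90 × 0.1767 × 6.5 = 62.04 kips (transverse, base value).
(i) R_nwl + R_nwt = 138.4 kips; (ii) 0.85 R_nwl + 1.5 R_nwt = 158 kips.
R_n = max = 158 kips [governs: (ii)]; φR_n = 118.5 kips.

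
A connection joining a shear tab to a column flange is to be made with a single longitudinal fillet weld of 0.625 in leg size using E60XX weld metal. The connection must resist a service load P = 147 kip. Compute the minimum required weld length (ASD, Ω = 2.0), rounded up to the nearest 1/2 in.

E60XX → F_EXX = 60 ksi.
Throat t_e = 0.707 × 0.625 = 0.4419 in.
r_n/Ω = (0.6 × 60 × 0.4419) / 2.0 = 7.954 kip/in.
L_req = P / (r_n/Ω) = 147 / 7.954 = 18.48 in total.
Round up → use L = 18.5 in.

L = 18.5 in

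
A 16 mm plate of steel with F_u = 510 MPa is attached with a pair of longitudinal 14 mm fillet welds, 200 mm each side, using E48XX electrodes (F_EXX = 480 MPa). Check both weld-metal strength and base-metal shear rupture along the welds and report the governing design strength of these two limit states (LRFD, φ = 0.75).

t_e = 0.707 × 14 = 9.898 mm; L = 400 mm.
Weld metal: φR_n = 0.75 × 0.6 × 480 × 9.898 × 400 × 10⁻³ = 855.2 kN.
Base metal (shear rupture): φR_n = 0.75 × 0.6 × 510 × 16 × 400 × 10⁻³ = 1469 kN.
Governing: weld metal.

φR_n ≈ 855 kN (weld metal governs)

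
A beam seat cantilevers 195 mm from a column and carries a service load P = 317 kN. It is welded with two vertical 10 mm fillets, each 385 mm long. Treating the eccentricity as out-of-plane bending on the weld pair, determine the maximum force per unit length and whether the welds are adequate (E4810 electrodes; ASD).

f_max ≈ 1320 N/mm; NOT adequate

E48XX → F_EXX = 480 MPa.
L_w = 2 × 385 = 770 mm; section modulus (unit throat) S = 2 × L²/6 = 49410 mm².
Direct shear f_v = P/L_w = 317×10³/770 = 411.7 N/mm.
Moment M = P × e = 317×10³ × 195 = 61815000 N·mm; bending f_b = M/S = 1251 N/mm.
f_max = √(f_v² + f_b²) = √(411.7² + 1251²) = 1317 N/mm.
r_n/Ω = (1/2.0) × 0.6 × 480 × (0.707 × 10) = 1018 N/mm → NOT adequate.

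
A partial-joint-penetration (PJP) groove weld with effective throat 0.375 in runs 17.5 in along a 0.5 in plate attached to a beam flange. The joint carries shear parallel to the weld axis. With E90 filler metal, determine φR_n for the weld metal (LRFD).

φR_n ≈ 266 kip

E90XX → F_EXX = 90 ksi.
Effective throat (given) t_e = 0.375 in.
A_we = 0.375 × 17.5 = 6.562 in².
F_nw = 0.6 F_EXX = 54 ksi.
φR_n = 0.75 × 54 × 6.562 = 265.8 kip.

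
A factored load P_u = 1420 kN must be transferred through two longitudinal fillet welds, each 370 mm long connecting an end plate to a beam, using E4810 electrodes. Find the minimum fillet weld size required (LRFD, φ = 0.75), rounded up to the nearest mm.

w = 13 mm

E48XX → F_EXX = 480 MPa.
Total weld length L = 740 mm.
Required throat t_e = P_u / (φ × 0.6 F_EXX × L) = 1420 / (0.75 × 0.6 × 480 × 740 × 10⁻³) = 8.884 mm.
Required leg w = t_e / 0.707 = 12.57 mm → use 13 mm.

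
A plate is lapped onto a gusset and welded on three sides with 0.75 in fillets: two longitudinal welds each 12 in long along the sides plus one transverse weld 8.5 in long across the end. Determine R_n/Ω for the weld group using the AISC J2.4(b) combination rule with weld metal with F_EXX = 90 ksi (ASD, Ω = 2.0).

R_n/Ω ≈ 475 kips

t_e = 0.707 × 0.75 = 0.5302 in.
R_nwl = 0.6 × 90 × 0.5302 × 24 = 687.2 kips (longitudinal, 2 welds).
R_nwt = 0.6 × 90 × 0.5302 × 8.5 = 243.4 kips (transverse, base value).
(i) R_nwl + R_nwt = 930.6 kips; (ii) 0.85 R_nwl + 1.5 R_nwt = 949.2 kips.
R_n = max = 949.2 kips [governs: (ii)]; R_n/Ω = 474.6 kips.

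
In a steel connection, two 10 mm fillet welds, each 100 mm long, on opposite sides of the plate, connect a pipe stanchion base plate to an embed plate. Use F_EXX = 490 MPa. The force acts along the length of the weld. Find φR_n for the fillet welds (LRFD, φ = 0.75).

Effective throat t_e = 0.707 × 10 = 7.07 mm.
Total length L = 200 mm; A_we = 7.07 × 200 = 1414 mm².
F_nw = 0.6 F_EXX = 0.6 × 490 = 294 MPa.
φR_n = 0.75 × 294 × 1414 × 10⁻³ = 311.8 kN.

φR_n ≈ 312 kN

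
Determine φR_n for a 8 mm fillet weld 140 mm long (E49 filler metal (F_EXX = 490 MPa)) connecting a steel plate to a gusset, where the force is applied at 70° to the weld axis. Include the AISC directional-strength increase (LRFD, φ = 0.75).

φR_n ≈ 254 kN

t_e = 0.707 × 8 = 5.656 mm; A_we = 5.656 × 140 = 791.8 mm².
Directional factor: 1.0 + 0.5 sin^1.5(70°) = 1.455.
F_nw = 0.6 × 490 × 1.455 = 427.9 MPa.
φR_n = 0.75 × 427.9 × 791.8 × 10⁻³ = 254.1 kN.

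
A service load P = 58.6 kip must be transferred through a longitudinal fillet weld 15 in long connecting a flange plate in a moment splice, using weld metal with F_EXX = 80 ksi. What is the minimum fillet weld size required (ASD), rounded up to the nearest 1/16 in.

w = 1/4 in

Total weld length L = 15 in.
Required throat t_e = P × Ω / (0.6 F_EXX × L) = 58.6 × 2.0 / (0.6 × 80 × 15) = 0.1628 in.
Required leg w = t_e / 0.707 = 0.2302 in → use 1/4 in.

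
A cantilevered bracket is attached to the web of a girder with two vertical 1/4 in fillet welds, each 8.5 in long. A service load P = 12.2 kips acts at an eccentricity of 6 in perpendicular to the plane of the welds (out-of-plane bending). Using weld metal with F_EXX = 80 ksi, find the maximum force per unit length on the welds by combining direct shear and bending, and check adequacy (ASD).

L_w = 2 × 8.5 = 17 in; section modulus (unit throat) S = 2 × L²/6 = 24.08 in².
Direct shear f_v = P/L_w = 12.2/17 = 0.7176 kip/in.
Moment M = P × e = 12.2 × 6 = 73.2 kip·in; bending f_b = M/S = 3.039 kip/in.
f_max = √(f_v² + f_b²) = √(0.7176² + 3.039²) = 3.123 kip/in.
r_n/Ω = (1/2.0) × 0.6 × 80 × (0.707 × 0.25) = 4.242 kip/in → adequate.

f_max ≈ 3.12 kip/in; adequate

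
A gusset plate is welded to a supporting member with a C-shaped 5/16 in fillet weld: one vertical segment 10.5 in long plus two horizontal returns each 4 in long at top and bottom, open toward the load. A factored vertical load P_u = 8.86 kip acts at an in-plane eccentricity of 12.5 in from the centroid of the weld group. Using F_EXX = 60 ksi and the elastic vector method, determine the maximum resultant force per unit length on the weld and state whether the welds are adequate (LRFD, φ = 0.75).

f_max ≈ 2.24 kip/in; adequate

Total weld length L_w = 18.5 in. Treat welds as unit-width lines.
Centroid: x̄ = 2×4×2 / 18.5 = 0.8649 in from the vertical weld.
Polar moment about centroid: J = I_x + I_y = [10.5³/12 + 2×4×5.25²] + [10.5×0.8649² + 2(4³/12 + 4×1.135²)] = 345.8 in³.
Direct shear f_v = P/L_w = 8.86 / 18.5 = 0.4789 kip/in (vertical).
Torsion M = P·e = 8.86 × 12.5 = 110.75 kip·in.
Critical point at (x, y) = (3.135, 5.25) from centroid. f_tx = M·y/J = 1.681 kip/in; f_ty = M·x/J = 1.004 kip/in.
Resultant f_max = √[f_tx² + (f_v + f_ty)²] = √[1.681² + (0.4789 + 1.004)²] = 2.242 kip/in.
Capacity per unit length: φr_n = 0.75 × 0.6 × 60 × (0.707 × 0.3125) = 5.965 kip/in.
2.242 ≤ 5.965 → adequate.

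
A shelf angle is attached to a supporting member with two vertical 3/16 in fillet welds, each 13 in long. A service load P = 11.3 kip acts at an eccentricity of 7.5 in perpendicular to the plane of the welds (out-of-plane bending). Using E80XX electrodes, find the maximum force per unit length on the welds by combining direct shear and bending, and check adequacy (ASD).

E80XX → F_EXX = 80 ksi.
L_w = 2 × 13 = 26 in; section modulus (unit throat) S = 2 × L²/6 = 56.33 in².
Direct shear f_v = P/L_w = 11.3/26 = 0.4346 kip/in.
Moment M = P × e = 11.3 × 7.5 = 84.75 kip·in; bending f_b = M/S = 1.504 kip/in.
f_max = √(f_v² + f_b²) = √(0.4346² + 1.504²) = 1.566 kip/in.
r_n/Ω = (1/2.0) × 0.6 × 80 × (0.707 × 0.1875) = 3.181 kip/in → adequate.

f_max ≈ 1.57 kip/in; adequate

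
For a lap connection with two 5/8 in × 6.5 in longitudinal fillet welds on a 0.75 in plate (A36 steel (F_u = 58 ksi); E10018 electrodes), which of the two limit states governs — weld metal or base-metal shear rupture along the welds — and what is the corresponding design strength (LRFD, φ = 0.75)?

φR_n ≈ 254 kips (base-metal shear rupture governs)

E100XX → F_EXX = 100 ksi.
t_e = 0.707 × 0.625 = 0.4419 in; L = 13 in.
Weld metal: φR_n = 0.75 × 0.6 × 100 × 0.4419 × 13 = 258.5 kips.
Base metal (shear rupture): φR_n = 0.75 × 0.6 × 58 × 0.75 × 13 = 254.5 kips.
Governing: base-metal shear rupture.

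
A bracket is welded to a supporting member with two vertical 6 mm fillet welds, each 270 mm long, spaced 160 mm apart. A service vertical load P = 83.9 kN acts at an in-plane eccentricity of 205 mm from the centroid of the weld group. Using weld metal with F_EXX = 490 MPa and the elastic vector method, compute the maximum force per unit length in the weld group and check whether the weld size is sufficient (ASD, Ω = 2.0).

f_max ≈ 498 N/mm; adequate

Total weld length L_w = 540 mm. Treat welds as unit-width lines.
Polar moment about centroid: J = 2[d³/12 + d(b/2)²] = 2[270³/12 + 270×80²] = 6736000 mm³.
Direct shear f_v = P/L_w = 83.9×10³ / 540 = 155.4 N/mm (vertical).
Torsion M = P·e = 83.9×10³ × 205 = 17200000 N·mm.
Critical point at (x, y) = (80, 135) from centroid. f_tx = M·y/J = 344.7 N/mm; f_ty = M·x/J = 204.3 N/mm.
Resultant f_max = √[f_tx² + (f_v + f_ty)²] = √[344.7² + (155.4 + 204.3)²] = 498.1 N/mm.
Capacity per unit length: r_n/Ω = (1/2.0) × 0.6 × 490 × (0.707 × 6) = 623.6 N/mm.
498.1 ≤ 623.6 → adequate.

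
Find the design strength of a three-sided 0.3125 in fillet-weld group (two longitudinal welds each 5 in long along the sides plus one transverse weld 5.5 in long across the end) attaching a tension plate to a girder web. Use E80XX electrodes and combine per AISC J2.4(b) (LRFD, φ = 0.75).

φR_n ≈ 133 kips

E80XX → F_EXX = 80 ksi.
t_e = 0.707 × 0.3125 = 0.2209 in.
R_nwl = 0.6 × 80 × 0.2209 × 10 = 106 kips (longitudinal, 2 welds).
R_nwt = 0.6 × 80 × 0.2209 × 5.5 = 58.33 kips (transverse, base value).
(i) R_nwl + R_nwt = 164.4 kips; (ii) 0.85 R_nwl + 1.5 R_nwt = 177.6 kips.
R_n = max = 177.6 kips [governs: (ii)]; φR_n = 133.2 kips.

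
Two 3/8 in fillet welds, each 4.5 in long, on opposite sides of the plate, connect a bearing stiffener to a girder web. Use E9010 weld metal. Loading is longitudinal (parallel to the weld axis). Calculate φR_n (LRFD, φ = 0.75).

φR_n ≈ 96.6 kips

E90XX → F_EXX = 90 ksi.
Effective throat t_e = 0.707 × 0.375 = 0.2651 in.
Total length L = 9 in; A_we = 0.2651 × 9 = 2.386 in².
F_nw = 0.6 F_EXX = 0.6 × 90 = 54 ksi.
φR_n = 0.75 × 54 × 2.386 = 96.64 kips.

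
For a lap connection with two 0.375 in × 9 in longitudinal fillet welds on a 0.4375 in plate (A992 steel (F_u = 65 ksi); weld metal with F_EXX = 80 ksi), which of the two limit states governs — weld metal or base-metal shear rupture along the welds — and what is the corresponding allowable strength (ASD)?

t_e = 0.707 × 0.375 = 0.2651 in; L = 18 in.
Weld metal: R_n/Ω = (1/2.0) × 0.6 × 80 × 0.2651 × 18 = 114.5 kip.
Base metal (shear rupture): R_n/Ω = (1/2.0) × 0.6 × 65 × 0.4375 × 18 = 153.6 kip.
Governing: weld metal.

R_n/Ω ≈ 115 kip (weld metal governs)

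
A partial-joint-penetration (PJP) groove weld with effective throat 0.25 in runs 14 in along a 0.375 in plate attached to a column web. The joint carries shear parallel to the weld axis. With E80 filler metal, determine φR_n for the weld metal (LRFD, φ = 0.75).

φR_n ≈ 126 kip

E80XX → F_EXX = 80 ksi.
Effective throat (given) t_e = 0.25 in.
A_we = 0.25 × 14 = 3.5 in².
F_nw = 0.6 F_EXX = 48 ksi.
φR_n = 0.75 × 48 × 3.5 = 126 kip.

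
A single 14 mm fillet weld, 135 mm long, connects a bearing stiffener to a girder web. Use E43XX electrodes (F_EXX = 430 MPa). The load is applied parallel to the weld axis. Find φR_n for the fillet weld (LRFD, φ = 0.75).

Effective throat t_e = 0.707 × 14 = 9.898 mm.
Total length L = 135 mm; A_we = 9.898 × 135 = 1336 mm².
F_nw = 0.6 F_EXX = 0.6 × 430 = 258 MPa.
φR_n = 0.75 × 258 × 1336 × 10⁻³ = 258.6 kN.

φR_n ≈ 259 kN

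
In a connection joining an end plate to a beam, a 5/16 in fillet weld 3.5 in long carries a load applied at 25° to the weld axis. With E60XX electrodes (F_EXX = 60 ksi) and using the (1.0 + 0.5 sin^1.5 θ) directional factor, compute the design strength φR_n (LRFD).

t_e = 0.707 × 0.3125 = 0.2209 in; A_we = 0.2209 × 3.5 = 0.7733 in².
Directional factor: 1.0 + 0.5 sin^1.5(25°) = 1.137.
F_nw = 0.6 × 60 × 1.137 = 40.95 ksi.
φR_n = 0.75 × 40.95 × 0.7733 = 23.75 kips.

φR_n ≈ 23.7 kips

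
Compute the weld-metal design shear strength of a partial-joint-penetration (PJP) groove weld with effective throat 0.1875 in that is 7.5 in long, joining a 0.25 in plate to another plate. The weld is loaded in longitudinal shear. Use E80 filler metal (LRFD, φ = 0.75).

E80XX → F_EXX = 80 ksi.
Effective throat (given) t_e = 0.1875 in.
A_we = 0.1875 × 7.5 = 1.406 in².
F_nw = 0.6 F_EXX = 48 ksi.
φR_n = 0.75 × 48 × 1.406 = 50.62 kips.

φR_n ≈ 50.6 kips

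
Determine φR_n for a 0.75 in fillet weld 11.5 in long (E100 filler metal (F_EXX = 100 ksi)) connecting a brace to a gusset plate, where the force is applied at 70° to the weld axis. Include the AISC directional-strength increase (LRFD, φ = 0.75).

φR_n ≈ 399 kip

t_e = 0.707 × 0.75 = 0.5302 in; A_we = 0.5302 × 11.5 = 6.098 in².
Directional factor: 1.0 + 0.5 sin^1.5(70°) = 1.455.
F_nw = 0.6 × 100 × 1.455 = 87.33 ksi.
φR_n = 0.75 × 87.33 × 6.098 = 399.4 kip.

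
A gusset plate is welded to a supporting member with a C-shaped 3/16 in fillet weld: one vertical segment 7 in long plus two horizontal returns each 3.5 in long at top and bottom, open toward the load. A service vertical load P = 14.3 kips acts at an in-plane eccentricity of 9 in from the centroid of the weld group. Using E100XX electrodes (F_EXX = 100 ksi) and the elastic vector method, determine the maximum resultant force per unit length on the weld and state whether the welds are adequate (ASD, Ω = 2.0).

f_max ≈ 4.94 kip/in; NOT adequate

Total weld length L_w = 14 in. Treat welds as unit-width lines.
Centroid: x̄ = 2×3.5×1.75 / 14 = 0.875 in from the vertical weld.
Polar moment about centroid: J = I_x + I_y = [7³/12 + 2×3.5×3.5²] + [7×0.875² + 2(3.5³/12 + 3.5×0.875²)] = 132.2 in³.
Direct shear f_v = P/L_w = 14.3 / 14 = 1.021 kip/in (vertical).
Torsion M = P·e = 14.3 × 9 = 128.7 kip·in.
Critical point at (x, y) = (2.625, 3.5) from centroid. f_tx = M·y/J = 3.407 kip/in; f_ty = M·x/J = 2.556 kip/in.
Resultant f_max = √[f_tx² + (f_v + f_ty)²] = √[3.407² + (1.021 + 2.556)²] = 4.94 kip/in.
Capacity per unit length: r_n/Ω = (1/2.0) × 0.6 × 100 × (0.707 × 0.1875) = 3.977 kip/in.
4.94 > 3.977 → NOT adequate.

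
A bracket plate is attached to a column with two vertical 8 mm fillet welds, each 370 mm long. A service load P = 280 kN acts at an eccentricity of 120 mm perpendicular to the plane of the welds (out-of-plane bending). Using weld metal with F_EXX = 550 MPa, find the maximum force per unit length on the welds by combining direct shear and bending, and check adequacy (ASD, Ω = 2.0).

L_w = 2 × 370 = 740 mm; section modulus (unit throat) S = 2 × L²/6 = 45630 mm².
Direct shear f_v = P/L_w = 280×10³/740 = 378.4 N/mm.
Moment M = P × e = 280×10³ × 120 = 33600000 N·mm; bending f_b = M/S = 736.3 N/mm.
f_max = √(f_v² + f_b²) = √(378.4² + 736.3²) = 827.8 N/mm.
r_n/Ω = (1/2.0) × 0.6 × 550 × (0.707 × 8) = 933.2 N/mm → adequate.

f_max ≈ 828 N/mm; adequate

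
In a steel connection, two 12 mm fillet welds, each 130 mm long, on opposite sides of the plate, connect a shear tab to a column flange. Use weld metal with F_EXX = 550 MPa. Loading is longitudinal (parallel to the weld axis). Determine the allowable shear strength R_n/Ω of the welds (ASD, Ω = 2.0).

Effective throat t_e = 0.707 × 12 = 8.484 mm.
Total length L = 260 mm; A_we = 8.484 × 260 = 2206 mm².
F_nw = 0.6 F_EXX = 0.6 × 550 = 330 MPa.
R_n = 330 × 2206 × 10⁻³ = 727.9 kN; R_n/Ω = 727.9/2.0 = 364 kN.

R_n/Ω ≈ 364 kN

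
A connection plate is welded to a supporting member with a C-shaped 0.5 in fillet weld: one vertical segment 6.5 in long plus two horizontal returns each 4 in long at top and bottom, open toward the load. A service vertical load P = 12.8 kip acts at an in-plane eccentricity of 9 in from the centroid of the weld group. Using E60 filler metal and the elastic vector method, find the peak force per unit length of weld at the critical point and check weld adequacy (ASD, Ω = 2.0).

E60XX → F_EXX = 60 ksi.
Total weld length L_w = 14.5 in. Treat welds as unit-width lines.
Centroid: x̄ = 2×4×2 / 14.5 = 1.103 in from the vertical weld.
Polar moment about centroid: J = I_x + I_y = [6.5³/12 + 2×4×3.25²] + [6.5×1.103² + 2(4³/12 + 4×0.8966²)] = 132.4 in³.
Direct shear f_v = P/L_w = 12.8 / 14.5 = 0.8828 kip/in (vertical).
Torsion M = P·e = 12.8 × 9 = 115.2 kip·in.
Critical point at (x, y) = (2.897, 3.25) from centroid. f_tx = M·y/J = 2.828 kip/in; f_ty = M·x/J = 2.52 kip/in.
Resultant f_max = √[f_tx² + (f_v + f_ty)²] = √[2.828² + (0.8828 + 2.52)²] = 4.425 kip/in.
Capacity per unit length: r_n/Ω = (1/2.0) × 0.6 × 60 × (0.707 × 0.5) = 6.363 kip/in.
4.425 ≤ 6.363 → adequate.

f_max ≈ 4.42 kip/in; adequate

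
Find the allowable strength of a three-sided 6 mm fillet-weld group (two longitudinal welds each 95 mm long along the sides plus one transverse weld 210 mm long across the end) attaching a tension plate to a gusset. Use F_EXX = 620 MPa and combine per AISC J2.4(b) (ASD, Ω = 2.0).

R_n/Ω ≈ 376 kN

t_e = 0.707 × 6 = 4.242 mm.
R_nwl = 0.6 × 620 × 4.242 × 190 × 10⁻³ = 299.8 kN (longitudinal, 2 welds).
R_nwt = 0.6 × 620 × 4.242 × 210 × 10⁻³ = 331.4 kN (transverse, base value).
(i) R_nwl + R_nwt = 631.2 kN; (ii) 0.85 R_nwl + 1.5 R_nwt = 751.9 kN.
R_n = max = 751.9 kN [governs: (ii)]; R_n/Ω = 376 kN.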